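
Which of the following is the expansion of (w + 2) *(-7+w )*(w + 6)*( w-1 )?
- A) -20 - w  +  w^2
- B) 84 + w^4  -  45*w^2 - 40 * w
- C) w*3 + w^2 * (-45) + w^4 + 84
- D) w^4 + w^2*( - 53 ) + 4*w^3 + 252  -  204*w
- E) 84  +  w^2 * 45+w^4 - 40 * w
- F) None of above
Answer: B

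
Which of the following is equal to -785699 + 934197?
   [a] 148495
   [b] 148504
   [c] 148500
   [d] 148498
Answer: d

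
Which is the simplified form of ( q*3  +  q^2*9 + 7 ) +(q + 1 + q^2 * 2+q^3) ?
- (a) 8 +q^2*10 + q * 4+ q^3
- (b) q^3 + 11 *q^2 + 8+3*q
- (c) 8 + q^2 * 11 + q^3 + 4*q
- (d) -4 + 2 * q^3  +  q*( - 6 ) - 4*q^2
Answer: c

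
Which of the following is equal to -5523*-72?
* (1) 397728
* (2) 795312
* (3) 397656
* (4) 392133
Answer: 3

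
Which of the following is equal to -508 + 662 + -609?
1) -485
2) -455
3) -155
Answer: 2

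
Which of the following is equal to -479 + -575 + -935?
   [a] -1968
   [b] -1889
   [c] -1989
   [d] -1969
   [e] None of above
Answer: c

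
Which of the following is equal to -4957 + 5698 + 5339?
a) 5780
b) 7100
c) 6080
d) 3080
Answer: c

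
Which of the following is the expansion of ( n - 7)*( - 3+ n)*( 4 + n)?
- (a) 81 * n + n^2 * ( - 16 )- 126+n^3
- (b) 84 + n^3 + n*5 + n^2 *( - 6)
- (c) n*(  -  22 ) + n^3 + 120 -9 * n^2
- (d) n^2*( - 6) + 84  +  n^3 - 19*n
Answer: d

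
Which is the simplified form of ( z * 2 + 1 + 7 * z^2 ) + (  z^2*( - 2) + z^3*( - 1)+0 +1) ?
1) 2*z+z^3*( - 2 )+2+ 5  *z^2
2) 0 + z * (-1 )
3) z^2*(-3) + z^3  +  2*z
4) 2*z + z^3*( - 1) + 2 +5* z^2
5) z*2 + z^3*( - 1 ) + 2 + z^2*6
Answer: 4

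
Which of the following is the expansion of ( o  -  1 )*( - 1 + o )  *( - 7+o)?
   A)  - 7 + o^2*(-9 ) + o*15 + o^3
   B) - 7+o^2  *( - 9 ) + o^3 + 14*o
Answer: A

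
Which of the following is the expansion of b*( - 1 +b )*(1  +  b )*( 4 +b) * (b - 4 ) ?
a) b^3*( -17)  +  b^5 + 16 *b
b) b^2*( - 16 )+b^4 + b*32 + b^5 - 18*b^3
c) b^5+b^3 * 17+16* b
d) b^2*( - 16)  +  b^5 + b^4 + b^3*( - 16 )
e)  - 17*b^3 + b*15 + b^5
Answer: a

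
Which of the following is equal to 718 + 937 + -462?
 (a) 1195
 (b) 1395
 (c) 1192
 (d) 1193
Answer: d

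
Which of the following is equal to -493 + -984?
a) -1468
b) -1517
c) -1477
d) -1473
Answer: c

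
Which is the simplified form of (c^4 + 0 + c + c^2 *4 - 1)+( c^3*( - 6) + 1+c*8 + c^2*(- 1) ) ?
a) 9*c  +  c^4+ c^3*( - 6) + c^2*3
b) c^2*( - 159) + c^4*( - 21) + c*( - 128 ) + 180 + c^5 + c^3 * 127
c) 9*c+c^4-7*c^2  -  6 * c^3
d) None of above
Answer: a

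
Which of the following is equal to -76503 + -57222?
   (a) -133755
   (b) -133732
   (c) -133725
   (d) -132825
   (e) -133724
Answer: c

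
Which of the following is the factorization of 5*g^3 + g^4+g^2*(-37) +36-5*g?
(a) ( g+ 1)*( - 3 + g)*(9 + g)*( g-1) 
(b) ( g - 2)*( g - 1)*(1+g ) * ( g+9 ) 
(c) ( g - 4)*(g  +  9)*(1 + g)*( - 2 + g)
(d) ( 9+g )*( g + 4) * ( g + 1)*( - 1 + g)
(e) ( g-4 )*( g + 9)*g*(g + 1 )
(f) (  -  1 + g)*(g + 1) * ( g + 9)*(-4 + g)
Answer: f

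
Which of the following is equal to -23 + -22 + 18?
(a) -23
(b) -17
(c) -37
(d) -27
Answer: d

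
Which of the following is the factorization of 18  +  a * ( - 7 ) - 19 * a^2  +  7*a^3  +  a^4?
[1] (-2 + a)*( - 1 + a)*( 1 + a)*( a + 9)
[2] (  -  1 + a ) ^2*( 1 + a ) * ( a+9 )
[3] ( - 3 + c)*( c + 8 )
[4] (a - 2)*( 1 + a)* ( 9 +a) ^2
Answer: 1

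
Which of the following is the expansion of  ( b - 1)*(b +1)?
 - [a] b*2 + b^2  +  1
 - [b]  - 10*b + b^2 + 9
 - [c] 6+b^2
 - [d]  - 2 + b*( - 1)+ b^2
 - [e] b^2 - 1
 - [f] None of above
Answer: e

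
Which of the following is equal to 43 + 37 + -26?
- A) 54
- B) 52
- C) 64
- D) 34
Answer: A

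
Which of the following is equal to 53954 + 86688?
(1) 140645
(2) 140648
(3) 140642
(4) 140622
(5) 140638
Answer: 3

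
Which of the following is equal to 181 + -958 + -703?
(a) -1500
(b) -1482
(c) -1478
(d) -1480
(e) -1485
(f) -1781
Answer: d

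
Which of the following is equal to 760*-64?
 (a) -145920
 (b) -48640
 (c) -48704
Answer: b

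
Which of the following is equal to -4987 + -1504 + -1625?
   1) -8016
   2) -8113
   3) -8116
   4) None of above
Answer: 3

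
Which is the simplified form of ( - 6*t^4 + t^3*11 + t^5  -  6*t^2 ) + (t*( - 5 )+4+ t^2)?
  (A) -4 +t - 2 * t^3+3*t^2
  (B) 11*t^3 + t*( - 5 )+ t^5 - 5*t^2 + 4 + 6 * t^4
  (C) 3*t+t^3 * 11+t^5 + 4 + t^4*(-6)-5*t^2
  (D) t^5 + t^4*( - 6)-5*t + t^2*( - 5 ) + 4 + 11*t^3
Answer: D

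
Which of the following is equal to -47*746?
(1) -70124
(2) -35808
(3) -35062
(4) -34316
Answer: 3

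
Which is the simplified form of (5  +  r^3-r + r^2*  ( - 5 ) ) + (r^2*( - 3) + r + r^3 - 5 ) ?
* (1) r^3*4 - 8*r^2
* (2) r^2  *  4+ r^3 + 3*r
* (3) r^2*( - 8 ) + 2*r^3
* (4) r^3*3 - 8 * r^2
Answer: 3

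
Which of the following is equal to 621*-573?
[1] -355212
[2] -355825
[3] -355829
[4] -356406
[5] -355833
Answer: 5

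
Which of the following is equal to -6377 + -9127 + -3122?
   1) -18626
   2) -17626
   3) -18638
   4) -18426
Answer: 1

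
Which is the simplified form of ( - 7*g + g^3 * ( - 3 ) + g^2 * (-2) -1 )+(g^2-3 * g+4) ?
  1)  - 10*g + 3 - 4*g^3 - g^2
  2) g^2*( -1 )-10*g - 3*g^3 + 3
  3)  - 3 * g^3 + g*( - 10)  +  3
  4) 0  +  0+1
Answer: 2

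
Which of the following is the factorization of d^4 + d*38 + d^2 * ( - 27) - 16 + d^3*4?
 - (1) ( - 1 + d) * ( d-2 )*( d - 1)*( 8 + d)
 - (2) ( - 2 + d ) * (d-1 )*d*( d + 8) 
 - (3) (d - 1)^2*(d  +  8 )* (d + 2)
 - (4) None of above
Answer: 1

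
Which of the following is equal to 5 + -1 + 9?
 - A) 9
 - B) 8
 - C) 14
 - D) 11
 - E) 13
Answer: E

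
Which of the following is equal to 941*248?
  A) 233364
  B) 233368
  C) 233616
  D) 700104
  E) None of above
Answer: B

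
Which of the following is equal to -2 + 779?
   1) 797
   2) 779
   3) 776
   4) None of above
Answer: 4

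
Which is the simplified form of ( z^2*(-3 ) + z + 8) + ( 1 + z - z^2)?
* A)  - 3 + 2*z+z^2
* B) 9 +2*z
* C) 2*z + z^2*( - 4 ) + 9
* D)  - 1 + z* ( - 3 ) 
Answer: C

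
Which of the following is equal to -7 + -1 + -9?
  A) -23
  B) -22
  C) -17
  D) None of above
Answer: C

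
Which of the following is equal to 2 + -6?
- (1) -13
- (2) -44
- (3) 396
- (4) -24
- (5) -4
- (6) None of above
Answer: 5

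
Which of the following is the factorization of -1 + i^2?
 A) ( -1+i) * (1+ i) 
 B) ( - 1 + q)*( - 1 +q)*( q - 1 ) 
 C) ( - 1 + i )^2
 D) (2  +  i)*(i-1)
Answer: A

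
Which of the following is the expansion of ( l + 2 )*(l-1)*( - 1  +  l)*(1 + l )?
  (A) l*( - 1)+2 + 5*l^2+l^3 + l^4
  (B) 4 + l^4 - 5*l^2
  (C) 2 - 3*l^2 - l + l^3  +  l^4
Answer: C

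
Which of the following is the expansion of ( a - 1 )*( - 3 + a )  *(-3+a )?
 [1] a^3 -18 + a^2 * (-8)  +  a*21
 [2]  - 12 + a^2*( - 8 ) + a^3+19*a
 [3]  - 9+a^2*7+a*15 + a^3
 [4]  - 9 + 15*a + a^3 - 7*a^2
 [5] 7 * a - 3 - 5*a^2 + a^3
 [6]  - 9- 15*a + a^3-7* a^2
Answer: 4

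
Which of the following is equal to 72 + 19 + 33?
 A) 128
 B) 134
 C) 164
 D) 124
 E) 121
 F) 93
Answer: D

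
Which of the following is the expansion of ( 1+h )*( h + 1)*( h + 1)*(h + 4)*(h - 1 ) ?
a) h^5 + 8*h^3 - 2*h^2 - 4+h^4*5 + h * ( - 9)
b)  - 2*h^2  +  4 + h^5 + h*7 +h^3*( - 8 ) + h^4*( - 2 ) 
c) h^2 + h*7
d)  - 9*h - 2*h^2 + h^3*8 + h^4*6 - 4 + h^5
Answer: d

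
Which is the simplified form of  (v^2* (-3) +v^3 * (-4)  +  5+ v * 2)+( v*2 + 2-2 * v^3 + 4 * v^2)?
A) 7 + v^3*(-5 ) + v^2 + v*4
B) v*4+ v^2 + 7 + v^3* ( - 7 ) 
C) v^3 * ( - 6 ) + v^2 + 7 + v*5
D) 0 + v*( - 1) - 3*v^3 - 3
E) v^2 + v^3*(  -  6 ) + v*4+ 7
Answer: E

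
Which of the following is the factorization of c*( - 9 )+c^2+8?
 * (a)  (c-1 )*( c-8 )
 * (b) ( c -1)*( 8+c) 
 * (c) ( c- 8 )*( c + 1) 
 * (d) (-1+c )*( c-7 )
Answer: a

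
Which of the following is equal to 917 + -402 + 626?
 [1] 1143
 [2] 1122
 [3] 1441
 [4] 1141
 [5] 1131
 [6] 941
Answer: 4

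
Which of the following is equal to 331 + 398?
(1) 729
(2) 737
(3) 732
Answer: 1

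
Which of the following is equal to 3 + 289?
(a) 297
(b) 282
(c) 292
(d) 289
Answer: c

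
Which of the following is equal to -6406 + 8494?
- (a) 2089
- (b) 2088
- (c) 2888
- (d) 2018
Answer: b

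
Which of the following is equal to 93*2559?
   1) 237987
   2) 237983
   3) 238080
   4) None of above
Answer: 1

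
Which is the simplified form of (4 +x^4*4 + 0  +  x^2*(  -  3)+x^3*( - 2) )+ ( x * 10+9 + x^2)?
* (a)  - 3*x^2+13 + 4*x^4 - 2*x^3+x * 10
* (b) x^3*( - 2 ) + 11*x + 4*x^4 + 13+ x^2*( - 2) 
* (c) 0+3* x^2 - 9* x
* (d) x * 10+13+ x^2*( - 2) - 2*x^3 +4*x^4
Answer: d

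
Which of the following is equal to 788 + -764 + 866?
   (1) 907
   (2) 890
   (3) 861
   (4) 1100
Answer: 2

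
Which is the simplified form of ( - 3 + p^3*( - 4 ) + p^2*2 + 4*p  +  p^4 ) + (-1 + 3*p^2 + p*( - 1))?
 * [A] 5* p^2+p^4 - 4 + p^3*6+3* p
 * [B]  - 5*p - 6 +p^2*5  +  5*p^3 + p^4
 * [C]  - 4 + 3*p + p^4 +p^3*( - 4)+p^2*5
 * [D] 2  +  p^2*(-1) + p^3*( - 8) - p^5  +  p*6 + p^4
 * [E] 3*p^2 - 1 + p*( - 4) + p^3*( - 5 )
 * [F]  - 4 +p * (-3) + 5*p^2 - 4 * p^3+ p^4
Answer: C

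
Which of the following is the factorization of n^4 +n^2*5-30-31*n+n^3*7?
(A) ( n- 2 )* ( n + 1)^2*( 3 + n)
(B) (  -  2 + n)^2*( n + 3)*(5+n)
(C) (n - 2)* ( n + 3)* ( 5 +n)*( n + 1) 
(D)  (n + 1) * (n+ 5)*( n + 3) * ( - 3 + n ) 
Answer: C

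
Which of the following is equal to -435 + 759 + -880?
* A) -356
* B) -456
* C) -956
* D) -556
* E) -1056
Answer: D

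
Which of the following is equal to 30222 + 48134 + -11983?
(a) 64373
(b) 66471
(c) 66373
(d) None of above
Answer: c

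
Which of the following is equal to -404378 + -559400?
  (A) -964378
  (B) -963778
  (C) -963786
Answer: B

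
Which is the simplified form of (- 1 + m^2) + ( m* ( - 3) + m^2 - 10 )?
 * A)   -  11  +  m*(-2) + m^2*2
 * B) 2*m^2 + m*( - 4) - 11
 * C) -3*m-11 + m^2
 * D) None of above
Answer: D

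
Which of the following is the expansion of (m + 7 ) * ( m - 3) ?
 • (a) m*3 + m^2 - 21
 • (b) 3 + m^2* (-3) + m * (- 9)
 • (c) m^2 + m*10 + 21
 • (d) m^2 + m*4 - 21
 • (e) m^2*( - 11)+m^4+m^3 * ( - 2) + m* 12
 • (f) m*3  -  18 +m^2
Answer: d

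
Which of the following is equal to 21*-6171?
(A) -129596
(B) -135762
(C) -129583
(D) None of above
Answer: D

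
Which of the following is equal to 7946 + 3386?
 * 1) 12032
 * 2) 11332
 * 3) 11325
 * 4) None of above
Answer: 2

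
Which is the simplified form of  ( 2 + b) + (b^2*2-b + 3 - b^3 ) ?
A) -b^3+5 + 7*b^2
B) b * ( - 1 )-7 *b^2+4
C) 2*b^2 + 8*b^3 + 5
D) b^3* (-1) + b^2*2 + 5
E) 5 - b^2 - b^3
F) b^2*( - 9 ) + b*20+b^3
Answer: D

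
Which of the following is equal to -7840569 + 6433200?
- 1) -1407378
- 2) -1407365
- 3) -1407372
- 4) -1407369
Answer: 4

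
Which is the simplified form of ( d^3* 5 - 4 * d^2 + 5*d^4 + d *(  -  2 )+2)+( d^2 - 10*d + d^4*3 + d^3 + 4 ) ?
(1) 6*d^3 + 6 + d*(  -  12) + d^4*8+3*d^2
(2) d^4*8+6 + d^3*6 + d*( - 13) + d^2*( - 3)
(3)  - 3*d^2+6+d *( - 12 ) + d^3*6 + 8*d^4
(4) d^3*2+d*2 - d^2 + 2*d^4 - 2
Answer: 3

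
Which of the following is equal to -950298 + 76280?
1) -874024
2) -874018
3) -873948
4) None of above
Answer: 2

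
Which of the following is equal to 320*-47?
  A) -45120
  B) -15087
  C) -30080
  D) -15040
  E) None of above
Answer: D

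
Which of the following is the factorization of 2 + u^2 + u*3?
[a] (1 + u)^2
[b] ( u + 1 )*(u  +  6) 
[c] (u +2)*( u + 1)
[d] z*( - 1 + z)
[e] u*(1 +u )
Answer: c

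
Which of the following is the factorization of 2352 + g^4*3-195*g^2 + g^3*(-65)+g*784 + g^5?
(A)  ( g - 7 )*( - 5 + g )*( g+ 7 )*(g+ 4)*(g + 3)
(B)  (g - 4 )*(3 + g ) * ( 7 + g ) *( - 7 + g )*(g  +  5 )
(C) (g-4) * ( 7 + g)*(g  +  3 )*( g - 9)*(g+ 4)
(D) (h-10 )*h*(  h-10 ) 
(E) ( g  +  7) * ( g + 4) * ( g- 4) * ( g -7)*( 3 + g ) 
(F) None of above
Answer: E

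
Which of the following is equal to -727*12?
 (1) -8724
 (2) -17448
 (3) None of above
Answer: 1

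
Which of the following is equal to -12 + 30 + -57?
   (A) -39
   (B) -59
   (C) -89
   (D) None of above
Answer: A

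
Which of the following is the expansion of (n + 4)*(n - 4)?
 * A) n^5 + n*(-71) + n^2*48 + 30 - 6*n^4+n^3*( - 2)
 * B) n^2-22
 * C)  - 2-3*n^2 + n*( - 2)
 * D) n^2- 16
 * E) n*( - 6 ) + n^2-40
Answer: D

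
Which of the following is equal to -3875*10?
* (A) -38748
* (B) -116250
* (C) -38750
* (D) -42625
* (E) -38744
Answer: C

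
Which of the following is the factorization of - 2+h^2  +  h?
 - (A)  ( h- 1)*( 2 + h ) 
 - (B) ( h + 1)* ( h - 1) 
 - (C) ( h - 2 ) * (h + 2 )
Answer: A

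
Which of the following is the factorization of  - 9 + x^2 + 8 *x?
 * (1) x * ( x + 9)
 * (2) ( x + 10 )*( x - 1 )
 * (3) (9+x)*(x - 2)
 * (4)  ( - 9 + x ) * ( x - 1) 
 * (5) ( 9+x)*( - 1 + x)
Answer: 5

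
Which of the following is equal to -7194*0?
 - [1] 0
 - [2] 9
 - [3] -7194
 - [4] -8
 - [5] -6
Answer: 1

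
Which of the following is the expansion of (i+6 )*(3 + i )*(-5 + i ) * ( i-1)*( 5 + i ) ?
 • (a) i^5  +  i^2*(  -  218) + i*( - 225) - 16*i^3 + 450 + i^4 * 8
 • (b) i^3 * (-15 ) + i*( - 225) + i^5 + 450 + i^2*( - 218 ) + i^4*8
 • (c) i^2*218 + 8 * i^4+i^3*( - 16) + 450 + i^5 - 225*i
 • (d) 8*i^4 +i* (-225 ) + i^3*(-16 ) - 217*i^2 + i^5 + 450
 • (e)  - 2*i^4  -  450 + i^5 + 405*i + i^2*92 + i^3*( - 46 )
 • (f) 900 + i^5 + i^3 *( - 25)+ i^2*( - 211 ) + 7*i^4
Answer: a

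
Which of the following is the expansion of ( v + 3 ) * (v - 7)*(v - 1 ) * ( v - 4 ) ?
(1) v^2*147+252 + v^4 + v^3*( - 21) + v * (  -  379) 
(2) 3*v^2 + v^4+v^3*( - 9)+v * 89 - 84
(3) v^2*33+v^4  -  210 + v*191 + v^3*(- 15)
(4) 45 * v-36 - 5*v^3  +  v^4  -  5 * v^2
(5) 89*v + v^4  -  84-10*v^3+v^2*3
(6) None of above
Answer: 2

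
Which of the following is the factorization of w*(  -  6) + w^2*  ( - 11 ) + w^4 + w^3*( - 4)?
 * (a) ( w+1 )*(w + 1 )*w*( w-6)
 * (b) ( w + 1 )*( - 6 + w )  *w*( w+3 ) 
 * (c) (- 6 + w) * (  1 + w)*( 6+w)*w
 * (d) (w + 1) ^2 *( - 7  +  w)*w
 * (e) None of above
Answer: a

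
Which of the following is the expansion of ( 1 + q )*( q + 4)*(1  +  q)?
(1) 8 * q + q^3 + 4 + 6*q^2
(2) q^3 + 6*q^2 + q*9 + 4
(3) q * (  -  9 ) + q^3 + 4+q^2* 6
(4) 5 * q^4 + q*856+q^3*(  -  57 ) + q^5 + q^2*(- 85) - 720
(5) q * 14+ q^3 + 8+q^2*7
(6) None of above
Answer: 2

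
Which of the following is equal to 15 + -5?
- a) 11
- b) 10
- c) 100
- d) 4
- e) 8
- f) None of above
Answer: b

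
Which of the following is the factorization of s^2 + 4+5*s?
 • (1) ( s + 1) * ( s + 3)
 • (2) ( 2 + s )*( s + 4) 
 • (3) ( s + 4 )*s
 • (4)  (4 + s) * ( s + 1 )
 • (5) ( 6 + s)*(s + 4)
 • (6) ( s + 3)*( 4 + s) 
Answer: 4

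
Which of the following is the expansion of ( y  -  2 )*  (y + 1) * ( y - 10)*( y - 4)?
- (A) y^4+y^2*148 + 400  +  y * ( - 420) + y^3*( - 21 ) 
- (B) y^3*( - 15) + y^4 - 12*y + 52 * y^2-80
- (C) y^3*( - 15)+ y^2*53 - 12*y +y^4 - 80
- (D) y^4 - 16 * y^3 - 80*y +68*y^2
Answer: B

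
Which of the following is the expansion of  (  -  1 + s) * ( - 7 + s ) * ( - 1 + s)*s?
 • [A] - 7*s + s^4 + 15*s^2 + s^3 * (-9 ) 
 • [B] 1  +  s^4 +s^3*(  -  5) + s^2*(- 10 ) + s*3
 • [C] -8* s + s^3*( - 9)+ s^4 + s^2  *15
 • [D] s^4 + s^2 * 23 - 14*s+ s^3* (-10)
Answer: A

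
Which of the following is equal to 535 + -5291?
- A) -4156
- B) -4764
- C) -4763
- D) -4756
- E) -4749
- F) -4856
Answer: D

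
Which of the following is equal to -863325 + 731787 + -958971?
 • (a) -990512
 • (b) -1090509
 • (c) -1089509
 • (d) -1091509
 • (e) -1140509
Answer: b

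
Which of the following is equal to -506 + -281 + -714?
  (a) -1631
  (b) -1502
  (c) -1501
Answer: c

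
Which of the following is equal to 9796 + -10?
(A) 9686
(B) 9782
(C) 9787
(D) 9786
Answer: D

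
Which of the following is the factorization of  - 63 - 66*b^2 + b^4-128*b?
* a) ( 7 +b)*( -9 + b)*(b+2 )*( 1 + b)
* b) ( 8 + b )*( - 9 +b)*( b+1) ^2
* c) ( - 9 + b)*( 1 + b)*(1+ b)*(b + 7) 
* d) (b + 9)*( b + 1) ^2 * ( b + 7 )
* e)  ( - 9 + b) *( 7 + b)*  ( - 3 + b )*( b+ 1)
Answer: c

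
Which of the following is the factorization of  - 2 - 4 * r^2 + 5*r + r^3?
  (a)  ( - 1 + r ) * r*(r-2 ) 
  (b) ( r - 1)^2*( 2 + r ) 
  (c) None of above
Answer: c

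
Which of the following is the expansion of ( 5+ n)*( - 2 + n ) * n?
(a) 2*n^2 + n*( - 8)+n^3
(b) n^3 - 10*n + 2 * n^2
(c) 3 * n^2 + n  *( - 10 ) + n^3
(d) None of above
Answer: c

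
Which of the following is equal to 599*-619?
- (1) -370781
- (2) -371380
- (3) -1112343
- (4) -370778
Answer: 1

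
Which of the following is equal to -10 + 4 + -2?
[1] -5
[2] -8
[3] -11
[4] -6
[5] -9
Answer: 2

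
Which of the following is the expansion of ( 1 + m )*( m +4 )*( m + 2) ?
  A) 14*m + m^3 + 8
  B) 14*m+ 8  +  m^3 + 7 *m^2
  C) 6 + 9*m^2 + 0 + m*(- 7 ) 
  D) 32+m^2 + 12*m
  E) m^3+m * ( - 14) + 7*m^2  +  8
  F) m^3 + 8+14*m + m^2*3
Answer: B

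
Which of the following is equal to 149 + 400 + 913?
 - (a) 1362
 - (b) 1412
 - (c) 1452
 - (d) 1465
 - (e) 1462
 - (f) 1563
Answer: e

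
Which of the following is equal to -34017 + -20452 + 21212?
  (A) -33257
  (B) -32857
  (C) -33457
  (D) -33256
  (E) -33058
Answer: A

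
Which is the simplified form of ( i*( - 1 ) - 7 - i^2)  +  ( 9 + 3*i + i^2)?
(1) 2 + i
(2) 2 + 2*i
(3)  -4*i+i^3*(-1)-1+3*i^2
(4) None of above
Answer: 2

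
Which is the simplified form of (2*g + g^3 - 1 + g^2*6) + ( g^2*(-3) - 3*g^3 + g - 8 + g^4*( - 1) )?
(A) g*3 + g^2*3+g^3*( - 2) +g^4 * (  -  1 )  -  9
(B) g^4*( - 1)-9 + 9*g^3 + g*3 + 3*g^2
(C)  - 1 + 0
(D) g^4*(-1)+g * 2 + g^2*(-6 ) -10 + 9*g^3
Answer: A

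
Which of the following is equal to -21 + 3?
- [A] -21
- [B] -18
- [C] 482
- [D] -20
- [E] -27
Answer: B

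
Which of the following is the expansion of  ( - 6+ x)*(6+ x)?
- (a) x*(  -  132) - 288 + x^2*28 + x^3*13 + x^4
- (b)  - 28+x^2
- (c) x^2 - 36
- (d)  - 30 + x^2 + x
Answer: c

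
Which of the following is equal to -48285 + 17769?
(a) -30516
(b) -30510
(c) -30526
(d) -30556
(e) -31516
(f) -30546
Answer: a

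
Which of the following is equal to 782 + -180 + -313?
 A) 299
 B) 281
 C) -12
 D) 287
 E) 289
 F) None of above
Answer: E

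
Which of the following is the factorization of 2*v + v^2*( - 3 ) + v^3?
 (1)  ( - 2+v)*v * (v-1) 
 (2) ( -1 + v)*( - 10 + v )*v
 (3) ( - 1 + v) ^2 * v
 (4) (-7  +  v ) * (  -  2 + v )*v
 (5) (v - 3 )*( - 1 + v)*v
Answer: 1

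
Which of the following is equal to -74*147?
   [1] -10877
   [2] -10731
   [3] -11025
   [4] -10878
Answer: 4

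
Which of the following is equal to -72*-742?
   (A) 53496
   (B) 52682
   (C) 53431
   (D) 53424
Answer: D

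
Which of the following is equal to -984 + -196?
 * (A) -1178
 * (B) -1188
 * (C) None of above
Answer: C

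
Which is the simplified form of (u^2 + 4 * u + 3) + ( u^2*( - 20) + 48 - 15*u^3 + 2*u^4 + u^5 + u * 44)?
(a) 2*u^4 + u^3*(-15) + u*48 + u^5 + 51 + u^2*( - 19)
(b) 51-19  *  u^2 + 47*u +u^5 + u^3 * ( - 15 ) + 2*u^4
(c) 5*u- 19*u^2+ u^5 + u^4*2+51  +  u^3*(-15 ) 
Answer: a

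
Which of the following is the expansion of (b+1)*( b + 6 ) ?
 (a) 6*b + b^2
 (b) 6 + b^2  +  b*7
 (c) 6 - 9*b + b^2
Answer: b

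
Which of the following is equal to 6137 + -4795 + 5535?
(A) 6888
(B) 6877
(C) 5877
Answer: B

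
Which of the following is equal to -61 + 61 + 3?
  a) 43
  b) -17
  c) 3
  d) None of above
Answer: c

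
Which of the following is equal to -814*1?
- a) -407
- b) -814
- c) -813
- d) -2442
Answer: b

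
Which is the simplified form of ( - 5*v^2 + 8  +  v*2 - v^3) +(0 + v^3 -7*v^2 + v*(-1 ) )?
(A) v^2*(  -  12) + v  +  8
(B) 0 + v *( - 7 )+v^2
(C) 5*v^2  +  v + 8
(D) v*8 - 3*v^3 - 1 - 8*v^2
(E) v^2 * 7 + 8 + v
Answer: A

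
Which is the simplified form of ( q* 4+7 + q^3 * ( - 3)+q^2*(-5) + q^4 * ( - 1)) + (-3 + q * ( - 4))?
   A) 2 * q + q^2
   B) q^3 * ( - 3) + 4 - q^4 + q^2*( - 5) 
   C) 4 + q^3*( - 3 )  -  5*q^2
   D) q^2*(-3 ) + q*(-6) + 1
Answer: B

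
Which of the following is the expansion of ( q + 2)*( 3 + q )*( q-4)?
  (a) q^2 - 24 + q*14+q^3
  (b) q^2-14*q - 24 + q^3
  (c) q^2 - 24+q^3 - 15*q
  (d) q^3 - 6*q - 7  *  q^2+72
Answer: b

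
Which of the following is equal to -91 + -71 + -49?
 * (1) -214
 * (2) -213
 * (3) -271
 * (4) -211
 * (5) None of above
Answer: 4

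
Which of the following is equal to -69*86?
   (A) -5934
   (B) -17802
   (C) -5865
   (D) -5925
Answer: A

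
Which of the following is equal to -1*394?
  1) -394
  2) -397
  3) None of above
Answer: 1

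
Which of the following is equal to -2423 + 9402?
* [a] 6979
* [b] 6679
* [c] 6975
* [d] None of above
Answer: a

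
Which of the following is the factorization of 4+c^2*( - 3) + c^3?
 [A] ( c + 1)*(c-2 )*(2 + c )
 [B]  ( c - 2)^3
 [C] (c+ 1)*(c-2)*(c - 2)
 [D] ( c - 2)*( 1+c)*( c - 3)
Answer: C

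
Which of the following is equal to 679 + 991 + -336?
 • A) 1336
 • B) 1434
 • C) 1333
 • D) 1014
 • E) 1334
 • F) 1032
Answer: E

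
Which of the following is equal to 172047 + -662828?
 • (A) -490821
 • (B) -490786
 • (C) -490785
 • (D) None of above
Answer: D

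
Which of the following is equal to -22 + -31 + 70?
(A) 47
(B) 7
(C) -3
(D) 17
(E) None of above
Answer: D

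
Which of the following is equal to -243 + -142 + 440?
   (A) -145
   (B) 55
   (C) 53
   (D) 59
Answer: B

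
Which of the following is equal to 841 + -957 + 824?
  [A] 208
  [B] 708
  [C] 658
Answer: B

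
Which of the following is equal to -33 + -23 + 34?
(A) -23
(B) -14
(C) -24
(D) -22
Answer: D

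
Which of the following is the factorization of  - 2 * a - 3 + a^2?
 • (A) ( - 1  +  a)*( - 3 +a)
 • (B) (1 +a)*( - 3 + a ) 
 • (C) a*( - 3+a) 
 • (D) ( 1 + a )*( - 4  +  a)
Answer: B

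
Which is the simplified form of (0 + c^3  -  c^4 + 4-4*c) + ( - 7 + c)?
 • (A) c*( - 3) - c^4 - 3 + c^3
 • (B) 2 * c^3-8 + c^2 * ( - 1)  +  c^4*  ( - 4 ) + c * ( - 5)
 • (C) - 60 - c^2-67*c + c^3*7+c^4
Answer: A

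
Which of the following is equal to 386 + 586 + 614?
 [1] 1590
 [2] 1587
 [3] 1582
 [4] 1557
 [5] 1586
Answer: 5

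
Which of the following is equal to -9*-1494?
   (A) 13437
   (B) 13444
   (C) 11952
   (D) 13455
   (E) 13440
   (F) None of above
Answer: F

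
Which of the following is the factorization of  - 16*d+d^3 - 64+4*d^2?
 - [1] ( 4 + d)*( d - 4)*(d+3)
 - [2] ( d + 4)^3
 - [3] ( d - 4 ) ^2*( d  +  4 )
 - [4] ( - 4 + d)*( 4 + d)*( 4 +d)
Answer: 4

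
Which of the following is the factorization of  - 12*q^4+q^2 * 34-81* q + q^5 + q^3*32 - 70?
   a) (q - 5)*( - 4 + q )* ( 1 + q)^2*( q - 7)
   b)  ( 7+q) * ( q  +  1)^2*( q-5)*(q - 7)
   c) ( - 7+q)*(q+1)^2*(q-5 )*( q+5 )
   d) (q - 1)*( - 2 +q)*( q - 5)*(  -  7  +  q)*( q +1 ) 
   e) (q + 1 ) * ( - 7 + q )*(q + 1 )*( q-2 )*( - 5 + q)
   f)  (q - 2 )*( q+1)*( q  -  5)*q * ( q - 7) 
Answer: e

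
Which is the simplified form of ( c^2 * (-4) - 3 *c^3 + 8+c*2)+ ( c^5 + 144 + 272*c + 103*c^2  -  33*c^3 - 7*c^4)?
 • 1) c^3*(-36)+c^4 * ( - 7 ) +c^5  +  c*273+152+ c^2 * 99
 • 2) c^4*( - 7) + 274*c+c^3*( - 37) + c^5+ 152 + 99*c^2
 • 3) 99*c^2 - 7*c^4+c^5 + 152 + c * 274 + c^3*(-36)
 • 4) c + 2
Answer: 3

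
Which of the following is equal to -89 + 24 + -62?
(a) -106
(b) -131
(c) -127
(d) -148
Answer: c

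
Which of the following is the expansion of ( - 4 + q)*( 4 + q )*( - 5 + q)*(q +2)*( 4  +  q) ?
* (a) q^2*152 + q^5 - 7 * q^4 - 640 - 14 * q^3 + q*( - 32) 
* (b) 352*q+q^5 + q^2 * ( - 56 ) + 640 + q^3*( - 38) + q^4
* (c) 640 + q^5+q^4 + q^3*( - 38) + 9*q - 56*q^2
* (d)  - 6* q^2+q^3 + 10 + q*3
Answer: b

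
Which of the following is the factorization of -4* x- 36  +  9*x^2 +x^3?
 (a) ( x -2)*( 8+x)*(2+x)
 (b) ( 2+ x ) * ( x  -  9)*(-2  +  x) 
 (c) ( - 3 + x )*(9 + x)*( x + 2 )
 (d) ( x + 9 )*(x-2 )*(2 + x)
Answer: d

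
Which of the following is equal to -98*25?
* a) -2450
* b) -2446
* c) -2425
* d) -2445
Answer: a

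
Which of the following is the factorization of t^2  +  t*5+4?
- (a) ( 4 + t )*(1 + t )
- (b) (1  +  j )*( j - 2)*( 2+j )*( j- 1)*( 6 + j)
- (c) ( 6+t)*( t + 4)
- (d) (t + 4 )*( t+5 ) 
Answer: a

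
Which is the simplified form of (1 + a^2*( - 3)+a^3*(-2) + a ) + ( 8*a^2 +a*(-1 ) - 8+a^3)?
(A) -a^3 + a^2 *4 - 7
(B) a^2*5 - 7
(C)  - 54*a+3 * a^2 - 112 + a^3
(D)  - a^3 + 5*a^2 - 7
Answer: D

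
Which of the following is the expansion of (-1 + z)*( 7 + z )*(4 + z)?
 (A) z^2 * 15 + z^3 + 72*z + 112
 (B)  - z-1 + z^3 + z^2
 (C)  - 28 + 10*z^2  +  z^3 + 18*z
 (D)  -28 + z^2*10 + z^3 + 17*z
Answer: D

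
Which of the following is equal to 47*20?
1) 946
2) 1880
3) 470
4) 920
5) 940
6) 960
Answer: 5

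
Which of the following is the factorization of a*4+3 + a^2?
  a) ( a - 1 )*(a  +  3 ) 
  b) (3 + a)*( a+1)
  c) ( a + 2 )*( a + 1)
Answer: b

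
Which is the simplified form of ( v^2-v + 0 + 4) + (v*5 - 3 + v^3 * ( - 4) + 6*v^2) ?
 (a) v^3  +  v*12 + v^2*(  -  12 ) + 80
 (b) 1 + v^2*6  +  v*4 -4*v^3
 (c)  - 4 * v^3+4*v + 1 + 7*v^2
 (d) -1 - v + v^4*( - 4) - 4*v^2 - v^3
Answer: c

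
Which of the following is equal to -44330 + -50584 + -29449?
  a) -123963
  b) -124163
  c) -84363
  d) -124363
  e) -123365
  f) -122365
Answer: d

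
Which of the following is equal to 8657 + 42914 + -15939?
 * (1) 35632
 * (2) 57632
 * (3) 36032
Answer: 1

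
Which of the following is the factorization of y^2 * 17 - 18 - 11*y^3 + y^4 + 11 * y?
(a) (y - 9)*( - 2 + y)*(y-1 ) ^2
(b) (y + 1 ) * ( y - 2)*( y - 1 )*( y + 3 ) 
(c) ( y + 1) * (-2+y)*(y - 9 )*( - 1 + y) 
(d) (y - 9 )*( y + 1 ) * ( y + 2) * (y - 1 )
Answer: c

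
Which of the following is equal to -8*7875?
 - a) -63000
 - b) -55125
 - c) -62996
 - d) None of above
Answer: a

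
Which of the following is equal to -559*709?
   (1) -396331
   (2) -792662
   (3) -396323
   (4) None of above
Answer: 1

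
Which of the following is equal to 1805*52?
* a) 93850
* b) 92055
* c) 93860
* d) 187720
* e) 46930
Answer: c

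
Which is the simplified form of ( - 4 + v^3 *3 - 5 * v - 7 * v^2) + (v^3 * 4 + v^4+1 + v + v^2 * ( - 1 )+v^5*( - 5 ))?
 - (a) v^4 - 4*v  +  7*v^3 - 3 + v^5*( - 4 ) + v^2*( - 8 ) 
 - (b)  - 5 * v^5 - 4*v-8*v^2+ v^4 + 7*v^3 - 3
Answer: b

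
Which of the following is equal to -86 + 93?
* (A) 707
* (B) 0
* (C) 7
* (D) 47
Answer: C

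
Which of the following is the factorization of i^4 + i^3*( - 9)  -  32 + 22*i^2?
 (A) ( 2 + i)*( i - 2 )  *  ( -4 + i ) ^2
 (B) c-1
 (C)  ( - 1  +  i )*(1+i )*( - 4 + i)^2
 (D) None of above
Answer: D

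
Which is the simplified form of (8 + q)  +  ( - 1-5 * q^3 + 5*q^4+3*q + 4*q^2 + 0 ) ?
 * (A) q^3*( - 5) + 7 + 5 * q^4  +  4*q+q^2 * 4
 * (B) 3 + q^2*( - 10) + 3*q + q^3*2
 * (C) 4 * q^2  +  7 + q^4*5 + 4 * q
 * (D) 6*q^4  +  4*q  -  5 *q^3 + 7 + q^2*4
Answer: A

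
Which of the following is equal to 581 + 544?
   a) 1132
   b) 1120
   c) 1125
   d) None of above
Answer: c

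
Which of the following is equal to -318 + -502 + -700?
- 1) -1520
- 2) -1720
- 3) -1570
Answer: 1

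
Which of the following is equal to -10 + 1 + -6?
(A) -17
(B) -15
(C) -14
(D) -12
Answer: B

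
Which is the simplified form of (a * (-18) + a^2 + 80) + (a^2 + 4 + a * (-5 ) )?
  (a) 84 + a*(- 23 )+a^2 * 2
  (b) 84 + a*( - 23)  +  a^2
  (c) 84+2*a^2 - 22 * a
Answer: a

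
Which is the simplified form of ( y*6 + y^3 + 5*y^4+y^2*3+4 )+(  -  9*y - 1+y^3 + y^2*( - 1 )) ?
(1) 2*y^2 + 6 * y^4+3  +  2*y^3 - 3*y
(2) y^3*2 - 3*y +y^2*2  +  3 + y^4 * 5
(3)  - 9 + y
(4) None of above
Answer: 2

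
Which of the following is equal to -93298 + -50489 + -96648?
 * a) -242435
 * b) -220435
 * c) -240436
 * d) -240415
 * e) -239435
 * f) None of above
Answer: f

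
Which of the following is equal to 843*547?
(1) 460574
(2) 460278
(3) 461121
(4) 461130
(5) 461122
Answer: 3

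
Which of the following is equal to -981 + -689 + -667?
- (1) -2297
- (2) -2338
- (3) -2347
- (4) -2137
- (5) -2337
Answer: 5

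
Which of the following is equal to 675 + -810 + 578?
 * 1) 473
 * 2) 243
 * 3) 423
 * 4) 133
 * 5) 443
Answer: 5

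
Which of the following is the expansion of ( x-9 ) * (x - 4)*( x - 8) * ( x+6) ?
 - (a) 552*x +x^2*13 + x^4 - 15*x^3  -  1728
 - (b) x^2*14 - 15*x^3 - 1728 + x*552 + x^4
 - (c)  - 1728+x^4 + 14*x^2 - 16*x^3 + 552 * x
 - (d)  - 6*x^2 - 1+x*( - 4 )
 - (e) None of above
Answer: b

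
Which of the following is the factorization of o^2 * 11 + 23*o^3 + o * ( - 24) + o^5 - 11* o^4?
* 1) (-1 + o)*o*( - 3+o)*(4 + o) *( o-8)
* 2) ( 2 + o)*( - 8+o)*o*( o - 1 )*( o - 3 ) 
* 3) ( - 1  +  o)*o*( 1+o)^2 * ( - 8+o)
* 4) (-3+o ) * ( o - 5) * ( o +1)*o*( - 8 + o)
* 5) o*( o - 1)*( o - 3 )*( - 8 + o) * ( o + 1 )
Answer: 5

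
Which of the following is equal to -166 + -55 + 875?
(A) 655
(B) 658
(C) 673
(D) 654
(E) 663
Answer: D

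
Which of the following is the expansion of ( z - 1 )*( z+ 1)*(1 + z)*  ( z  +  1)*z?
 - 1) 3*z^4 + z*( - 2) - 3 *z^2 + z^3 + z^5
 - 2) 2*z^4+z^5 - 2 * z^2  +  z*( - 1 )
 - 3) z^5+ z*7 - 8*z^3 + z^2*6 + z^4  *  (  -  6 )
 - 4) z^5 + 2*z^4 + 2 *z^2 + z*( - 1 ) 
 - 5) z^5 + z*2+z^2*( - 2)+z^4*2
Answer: 2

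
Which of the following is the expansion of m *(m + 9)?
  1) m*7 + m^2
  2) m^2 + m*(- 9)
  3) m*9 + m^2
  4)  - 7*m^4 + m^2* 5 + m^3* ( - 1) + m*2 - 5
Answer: 3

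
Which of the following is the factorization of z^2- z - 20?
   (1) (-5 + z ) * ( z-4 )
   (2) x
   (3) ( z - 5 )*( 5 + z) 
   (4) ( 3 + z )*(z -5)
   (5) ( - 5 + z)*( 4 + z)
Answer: 5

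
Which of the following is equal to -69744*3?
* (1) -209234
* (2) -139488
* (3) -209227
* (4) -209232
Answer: 4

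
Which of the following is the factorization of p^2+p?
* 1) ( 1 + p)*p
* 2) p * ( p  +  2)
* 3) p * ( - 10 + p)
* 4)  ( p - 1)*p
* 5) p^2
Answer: 1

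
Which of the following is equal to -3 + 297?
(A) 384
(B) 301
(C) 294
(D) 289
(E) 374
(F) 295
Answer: C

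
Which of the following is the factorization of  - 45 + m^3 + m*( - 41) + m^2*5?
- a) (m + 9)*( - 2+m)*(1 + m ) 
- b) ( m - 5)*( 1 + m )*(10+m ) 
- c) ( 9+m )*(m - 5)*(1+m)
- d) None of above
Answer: c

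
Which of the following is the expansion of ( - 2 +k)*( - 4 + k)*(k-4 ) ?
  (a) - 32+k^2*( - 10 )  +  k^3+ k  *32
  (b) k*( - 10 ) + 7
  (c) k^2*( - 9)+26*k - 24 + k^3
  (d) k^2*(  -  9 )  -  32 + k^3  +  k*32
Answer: a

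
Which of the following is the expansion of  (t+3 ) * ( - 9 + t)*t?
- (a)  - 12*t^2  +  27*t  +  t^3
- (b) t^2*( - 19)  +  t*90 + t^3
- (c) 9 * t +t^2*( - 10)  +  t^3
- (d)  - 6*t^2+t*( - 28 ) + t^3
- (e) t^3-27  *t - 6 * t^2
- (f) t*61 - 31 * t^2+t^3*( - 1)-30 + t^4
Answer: e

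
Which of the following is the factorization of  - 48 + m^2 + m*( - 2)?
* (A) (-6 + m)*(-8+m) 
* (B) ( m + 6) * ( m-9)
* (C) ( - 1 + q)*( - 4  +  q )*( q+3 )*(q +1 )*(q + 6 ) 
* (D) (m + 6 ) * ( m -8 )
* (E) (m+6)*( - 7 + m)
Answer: D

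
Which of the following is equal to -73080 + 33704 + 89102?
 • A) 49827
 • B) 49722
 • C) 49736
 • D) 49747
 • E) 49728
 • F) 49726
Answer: F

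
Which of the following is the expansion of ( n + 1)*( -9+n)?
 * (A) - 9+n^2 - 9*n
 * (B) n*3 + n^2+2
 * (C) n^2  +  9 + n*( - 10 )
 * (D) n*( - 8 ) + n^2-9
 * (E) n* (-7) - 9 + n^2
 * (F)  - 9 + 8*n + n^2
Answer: D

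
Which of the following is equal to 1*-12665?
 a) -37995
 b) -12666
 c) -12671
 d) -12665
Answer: d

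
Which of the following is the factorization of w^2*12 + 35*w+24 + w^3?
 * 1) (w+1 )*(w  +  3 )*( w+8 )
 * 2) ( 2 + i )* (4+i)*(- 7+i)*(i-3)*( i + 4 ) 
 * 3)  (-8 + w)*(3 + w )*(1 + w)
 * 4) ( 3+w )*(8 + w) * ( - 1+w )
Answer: 1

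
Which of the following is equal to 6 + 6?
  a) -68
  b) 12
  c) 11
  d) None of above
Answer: b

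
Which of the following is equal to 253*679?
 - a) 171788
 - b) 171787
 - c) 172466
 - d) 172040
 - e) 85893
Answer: b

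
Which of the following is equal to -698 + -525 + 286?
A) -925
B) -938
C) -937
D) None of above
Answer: C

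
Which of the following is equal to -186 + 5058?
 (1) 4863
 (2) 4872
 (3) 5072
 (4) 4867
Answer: 2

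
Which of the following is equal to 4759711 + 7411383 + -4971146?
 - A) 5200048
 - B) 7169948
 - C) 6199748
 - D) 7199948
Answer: D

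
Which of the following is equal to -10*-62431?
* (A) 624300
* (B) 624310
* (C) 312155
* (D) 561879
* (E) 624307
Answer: B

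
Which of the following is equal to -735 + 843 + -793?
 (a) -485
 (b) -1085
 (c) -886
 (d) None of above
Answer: d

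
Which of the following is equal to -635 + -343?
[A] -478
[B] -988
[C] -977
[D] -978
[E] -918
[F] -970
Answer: D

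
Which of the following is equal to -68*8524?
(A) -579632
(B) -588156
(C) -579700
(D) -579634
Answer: A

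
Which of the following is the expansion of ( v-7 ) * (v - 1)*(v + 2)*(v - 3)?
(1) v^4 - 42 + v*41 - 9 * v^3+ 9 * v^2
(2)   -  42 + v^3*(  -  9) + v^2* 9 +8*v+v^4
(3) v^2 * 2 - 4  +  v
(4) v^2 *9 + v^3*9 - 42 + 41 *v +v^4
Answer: 1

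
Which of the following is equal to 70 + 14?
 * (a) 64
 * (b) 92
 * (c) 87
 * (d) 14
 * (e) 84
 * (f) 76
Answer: e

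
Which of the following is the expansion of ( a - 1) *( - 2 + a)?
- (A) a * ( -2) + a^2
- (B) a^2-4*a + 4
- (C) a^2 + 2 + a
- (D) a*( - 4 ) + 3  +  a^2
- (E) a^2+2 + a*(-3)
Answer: E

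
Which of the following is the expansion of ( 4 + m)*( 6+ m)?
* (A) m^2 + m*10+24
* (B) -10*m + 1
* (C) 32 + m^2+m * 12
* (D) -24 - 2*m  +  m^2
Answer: A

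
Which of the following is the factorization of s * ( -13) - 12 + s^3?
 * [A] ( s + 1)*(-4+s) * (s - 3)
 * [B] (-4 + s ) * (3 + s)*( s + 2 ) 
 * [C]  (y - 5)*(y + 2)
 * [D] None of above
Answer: D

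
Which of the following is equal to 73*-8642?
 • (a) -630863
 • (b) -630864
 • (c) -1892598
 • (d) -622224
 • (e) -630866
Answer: e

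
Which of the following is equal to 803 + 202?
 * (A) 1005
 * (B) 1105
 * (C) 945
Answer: A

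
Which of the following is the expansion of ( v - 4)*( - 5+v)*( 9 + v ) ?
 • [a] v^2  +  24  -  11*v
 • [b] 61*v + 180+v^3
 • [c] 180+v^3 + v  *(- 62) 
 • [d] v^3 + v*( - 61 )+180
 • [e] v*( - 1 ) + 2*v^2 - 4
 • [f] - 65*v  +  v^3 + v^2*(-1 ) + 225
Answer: d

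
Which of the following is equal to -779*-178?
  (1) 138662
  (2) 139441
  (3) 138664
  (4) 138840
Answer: 1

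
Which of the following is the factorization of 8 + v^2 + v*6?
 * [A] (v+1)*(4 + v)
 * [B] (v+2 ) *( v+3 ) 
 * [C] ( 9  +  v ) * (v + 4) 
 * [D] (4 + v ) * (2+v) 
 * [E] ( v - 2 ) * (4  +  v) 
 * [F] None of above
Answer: D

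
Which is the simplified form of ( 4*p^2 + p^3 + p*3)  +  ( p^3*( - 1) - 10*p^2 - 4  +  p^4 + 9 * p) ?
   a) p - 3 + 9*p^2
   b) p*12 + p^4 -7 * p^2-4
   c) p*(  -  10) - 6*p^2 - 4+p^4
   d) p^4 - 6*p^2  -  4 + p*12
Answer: d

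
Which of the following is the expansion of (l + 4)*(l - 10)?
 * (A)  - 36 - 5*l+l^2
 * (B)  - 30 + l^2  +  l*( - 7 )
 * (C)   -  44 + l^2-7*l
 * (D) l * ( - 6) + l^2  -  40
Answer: D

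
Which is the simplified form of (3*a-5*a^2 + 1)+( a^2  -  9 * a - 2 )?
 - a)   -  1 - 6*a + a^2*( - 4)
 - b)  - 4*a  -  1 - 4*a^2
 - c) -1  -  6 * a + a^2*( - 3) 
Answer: a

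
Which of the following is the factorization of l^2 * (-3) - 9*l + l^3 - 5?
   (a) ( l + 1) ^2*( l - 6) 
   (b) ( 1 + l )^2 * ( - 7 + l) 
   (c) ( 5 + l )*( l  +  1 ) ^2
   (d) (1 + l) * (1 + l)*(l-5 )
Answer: d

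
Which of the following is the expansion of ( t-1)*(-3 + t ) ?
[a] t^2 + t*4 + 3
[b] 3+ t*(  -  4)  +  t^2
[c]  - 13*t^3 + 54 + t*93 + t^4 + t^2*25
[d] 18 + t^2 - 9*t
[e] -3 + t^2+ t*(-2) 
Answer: b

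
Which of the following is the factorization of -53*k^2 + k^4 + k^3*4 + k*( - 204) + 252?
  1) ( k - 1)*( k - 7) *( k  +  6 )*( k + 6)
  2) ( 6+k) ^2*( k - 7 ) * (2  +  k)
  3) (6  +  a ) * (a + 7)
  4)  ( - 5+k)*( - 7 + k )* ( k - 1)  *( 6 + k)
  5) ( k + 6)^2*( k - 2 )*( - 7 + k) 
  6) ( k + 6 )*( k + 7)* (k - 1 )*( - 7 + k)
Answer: 1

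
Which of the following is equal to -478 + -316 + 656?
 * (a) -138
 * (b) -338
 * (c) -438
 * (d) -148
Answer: a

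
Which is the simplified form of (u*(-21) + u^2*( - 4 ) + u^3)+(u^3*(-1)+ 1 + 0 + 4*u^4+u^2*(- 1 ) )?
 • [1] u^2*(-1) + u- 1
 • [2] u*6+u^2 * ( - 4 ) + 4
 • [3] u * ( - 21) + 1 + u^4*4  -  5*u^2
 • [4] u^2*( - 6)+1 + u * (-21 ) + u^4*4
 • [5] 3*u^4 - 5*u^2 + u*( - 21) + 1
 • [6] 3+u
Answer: 3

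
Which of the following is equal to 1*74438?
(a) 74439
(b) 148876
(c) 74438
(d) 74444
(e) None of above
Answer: c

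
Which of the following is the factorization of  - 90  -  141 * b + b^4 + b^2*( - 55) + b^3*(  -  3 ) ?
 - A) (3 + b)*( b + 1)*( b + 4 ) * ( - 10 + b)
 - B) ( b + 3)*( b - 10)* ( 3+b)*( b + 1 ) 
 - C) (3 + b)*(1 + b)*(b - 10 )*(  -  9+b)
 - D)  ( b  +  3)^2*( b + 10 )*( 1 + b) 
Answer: B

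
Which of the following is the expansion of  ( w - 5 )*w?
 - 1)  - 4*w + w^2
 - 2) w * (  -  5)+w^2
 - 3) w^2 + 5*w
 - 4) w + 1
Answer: 2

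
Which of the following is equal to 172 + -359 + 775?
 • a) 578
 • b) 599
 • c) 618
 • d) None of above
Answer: d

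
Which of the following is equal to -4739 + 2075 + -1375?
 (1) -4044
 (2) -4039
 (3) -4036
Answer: 2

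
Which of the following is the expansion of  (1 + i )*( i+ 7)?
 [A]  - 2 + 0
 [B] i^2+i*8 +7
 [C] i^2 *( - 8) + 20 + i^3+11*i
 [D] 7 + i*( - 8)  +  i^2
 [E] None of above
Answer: B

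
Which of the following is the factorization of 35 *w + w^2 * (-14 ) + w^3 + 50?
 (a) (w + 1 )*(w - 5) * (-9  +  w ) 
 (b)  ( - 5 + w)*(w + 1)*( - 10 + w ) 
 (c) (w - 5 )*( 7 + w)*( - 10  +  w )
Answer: b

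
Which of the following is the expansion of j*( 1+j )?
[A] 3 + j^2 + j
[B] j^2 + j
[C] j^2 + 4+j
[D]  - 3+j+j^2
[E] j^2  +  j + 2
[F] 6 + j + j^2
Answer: B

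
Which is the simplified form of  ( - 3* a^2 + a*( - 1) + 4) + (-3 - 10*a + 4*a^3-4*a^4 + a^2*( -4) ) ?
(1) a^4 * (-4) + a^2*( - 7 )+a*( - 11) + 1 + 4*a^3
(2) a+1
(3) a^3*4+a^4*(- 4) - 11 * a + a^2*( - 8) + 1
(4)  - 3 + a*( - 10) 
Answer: 1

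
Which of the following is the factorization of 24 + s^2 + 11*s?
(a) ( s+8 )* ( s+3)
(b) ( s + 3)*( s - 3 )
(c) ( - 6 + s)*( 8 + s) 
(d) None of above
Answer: a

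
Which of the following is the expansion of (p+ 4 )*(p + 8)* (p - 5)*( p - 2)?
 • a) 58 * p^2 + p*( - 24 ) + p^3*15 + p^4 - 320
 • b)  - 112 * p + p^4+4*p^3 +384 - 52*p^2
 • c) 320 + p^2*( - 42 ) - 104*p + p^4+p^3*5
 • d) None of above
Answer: c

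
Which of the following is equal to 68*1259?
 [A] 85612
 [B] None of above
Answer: A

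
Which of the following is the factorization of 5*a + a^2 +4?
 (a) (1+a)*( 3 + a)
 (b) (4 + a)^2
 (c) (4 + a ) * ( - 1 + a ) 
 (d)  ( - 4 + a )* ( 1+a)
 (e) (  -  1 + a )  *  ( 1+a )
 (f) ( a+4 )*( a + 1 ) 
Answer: f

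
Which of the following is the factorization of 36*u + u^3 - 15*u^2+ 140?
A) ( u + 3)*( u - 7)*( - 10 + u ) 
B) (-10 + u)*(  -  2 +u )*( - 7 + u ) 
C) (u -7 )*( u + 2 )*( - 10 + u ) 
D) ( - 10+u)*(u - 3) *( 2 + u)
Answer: C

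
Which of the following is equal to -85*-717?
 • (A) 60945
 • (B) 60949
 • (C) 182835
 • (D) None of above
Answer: A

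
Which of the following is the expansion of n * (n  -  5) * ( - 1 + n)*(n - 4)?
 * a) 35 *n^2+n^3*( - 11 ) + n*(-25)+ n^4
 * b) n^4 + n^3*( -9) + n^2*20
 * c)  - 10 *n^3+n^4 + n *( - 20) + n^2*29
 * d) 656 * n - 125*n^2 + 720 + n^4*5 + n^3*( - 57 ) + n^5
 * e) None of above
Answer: c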